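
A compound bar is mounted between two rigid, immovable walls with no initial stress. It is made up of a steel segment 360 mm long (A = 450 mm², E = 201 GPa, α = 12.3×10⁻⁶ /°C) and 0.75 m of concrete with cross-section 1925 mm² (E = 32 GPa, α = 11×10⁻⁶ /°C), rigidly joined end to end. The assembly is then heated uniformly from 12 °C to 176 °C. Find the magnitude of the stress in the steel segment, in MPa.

σ ≈ 286 MPa (compressive)

If the supports were absent, the total length change would be Σ αᵢΔT Lᵢ = 12.3×10⁻⁶×164×360 + 11×10⁻⁶×164×750 = 2.079 mm.
The rigid supports impose zero overall length change; the single axial force P common to all segments must satisfy P Σ Lᵢ/(AᵢEᵢ) = δ_free.
Σ Lᵢ/(AᵢEᵢ) = 360/(450×201×10³) + 750/(1925×32×10³) = 1.616×10⁻⁵ mm/N.
P = 2.079 / 1.616×10⁻⁵ = 128700 N = 128.7 kN, compressive.
σ_{steel} = P / A = 128700 / 450 = 286 MPa.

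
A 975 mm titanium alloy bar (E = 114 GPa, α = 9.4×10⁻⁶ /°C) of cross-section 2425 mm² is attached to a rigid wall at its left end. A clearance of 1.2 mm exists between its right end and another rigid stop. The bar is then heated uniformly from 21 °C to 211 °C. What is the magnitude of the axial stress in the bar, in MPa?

If the wall were absent the bar would grow by αΔT L = 9.4×10⁻⁶ × 190 × 975 = 1.741 mm.
After closing the 1.2 mm clearance, 1.741 − 1.2 = 0.5413 mm of expansion remains to be suppressed by the wall.
So σ = E(δ_free − g)/L = 114×10³ × 0.5413/975 = 63.3 MPa.

σ ≈ 63.3 MPa (compressive)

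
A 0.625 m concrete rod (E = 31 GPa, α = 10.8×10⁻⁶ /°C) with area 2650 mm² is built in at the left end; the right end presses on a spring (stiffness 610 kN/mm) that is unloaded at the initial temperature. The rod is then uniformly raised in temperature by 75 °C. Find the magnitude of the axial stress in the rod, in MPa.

σ ≈ 20.7 MPa (compressive)

The unrestrained thermal change is αΔT L = 10.8×10⁻⁶ × 75 × 625 = 0.5062 mm.
Let P be the compressive force at the spring. The rod shortens elastically by PL/(AE) and the spring compresses by P/k; together these equal δ_free.
P [ L/(AE) + 1/k ] = δ_free → P [ 625/(2650×31×10³) + 1/(610×10³) ] = 0.5062.
P = 0.5062 / 9.247×10⁻⁶ = 54750 N.
σ = P/A = 54750/2650 = 20.66 MPa.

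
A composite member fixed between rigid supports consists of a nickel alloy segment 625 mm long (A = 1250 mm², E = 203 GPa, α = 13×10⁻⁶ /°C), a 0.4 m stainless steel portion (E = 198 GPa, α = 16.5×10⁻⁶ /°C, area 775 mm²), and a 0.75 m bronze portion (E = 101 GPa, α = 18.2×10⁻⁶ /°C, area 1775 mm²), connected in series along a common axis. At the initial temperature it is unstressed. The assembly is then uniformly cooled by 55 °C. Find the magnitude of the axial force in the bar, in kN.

P ≈ 169 kN (tensile)

Free thermal contraction of the whole bar: Σ αᵢΔT Lᵢ = 13×10⁻⁶×55×625 + 16.5×10⁻⁶×55×400 + 18.2×10⁻⁶×55×750 = 1.561 mm.
The rigid supports impose zero overall length change; the single axial force P common to all segments must satisfy P Σ Lᵢ/(AᵢEᵢ) = δ_free.
The series flexibility is Σ Lᵢ/(AᵢEᵢ) = 625/(1250×203×10³) + 400/(775×198×10³) + 750/(1775×101×10³) = 9.253×10⁻⁶ mm/N.
P = 1.561 / 9.253×10⁻⁶ = 168700 N = 168.7 kN, tensile.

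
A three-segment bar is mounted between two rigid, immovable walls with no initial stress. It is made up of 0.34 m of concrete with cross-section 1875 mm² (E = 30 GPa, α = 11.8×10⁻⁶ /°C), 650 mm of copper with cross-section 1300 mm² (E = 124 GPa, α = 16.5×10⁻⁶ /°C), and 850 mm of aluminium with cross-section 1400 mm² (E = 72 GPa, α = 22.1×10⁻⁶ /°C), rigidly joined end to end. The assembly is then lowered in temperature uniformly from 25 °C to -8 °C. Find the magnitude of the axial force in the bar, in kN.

With the walls removed the bar would change length by δ_free = Σ αᵢΔT Lᵢ = 11.8×10⁻⁶×33×340 + 16.5×10⁻⁶×33×650 + 22.1×10⁻⁶×33×850 = 1.106 mm.
Since the ends are fixed, an axial force P builds up, equal in every segment, with P · Σ Lᵢ/(AᵢEᵢ) = δ_free.
Σ Lᵢ/(AᵢEᵢ) = 340/(1875×30×10³) + 650/(1300×124×10³) + 850/(1400×72×10³) = 1.851×10⁻⁵ mm/N.
P = 1.106 / 1.851×10⁻⁵ = 59770 N = 59.77 kN, tensile.

P ≈ 59.8 kN (tensile)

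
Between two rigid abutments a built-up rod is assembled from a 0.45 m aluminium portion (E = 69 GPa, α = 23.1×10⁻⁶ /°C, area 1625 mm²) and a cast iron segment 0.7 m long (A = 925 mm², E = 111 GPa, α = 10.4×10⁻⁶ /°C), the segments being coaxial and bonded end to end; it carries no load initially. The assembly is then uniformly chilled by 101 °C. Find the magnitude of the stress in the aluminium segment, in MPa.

With the walls removed the bar would change length by δ_free = Σ αᵢΔT Lᵢ = 23.1×10⁻⁶×101×450 + 10.4×10⁻⁶×101×700 = 1.785 mm.
Since the ends are fixed, an axial force P builds up, equal in every segment, with P · Σ Lᵢ/(AᵢEᵢ) = δ_free.
The series flexibility is Σ Lᵢ/(AᵢEᵢ) = 450/(1625×69×10³) + 700/(925×111×10³) = 1.083×10⁻⁵ mm/N.
P = 1.785 / 1.083×10⁻⁵ = 164800 N = 164.8 kN, tensile.
σ_{aluminium} = P / A = 164800 / 1625 = 101.4 MPa.

σ ≈ 101 MPa (tensile)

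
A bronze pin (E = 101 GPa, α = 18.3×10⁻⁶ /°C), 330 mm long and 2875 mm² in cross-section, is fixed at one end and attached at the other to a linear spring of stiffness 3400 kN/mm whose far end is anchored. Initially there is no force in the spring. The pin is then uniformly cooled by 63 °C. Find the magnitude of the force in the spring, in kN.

Free thermal contraction: δ_free = αΔT L = 18.3×10⁻⁶ × 63 × 330 = 0.3805 mm.
With a force P in the spring, the elastic change of the pin is PL/(AE) and that of the spring is P/k; compatibility requires their sum to equal δ_free.
So P = δ_free / [L/(AE) + 1/k] = 0.3805 / [ 330/(2875×101×10³) + 1/(3400×10³) ].
P = 0.3805 / 1.431×10⁻⁶ = 265900 N.

P ≈ 266 kN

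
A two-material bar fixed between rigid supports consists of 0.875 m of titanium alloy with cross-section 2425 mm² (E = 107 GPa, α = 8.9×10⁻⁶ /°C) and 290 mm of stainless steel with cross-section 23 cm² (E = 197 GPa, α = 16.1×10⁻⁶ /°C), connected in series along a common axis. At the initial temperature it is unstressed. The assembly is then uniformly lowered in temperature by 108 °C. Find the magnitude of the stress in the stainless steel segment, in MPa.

σ ≈ 146 MPa (tensile)

If the supports were absent, the total length change would be Σ αᵢΔT Lᵢ = 8.9×10⁻⁶×108×875 + 16.1×10⁻⁶×108×290 = 1.345 mm.
The rigid supports impose zero overall length change; the single axial force P common to all segments must satisfy P Σ Lᵢ/(AᵢEᵢ) = δ_free.
The series flexibility is Σ Lᵢ/(AᵢEᵢ) = 875/(2425×107×10³) + 290/(2300×197×10³) = 4.012×10⁻⁶ mm/N.
P = 1.345 / 4.012×10⁻⁶ = 335300 N = 335.3 kN, tensile.
σ_{stainless steel} = P / A = 335300 / 2300 = 145.8 MPa.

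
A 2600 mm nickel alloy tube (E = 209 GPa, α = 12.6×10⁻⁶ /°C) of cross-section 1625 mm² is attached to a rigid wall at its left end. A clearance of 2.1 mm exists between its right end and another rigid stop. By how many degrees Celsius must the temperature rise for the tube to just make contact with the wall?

Contact occurs when the free expansion equals the gap: αΔT L = 2.1 mm.
So ΔT = g/(αL) = 2.1/(12.6×10⁻⁶ × 2600) = 64.1 °C.

ΔT ≈ 64.1 °C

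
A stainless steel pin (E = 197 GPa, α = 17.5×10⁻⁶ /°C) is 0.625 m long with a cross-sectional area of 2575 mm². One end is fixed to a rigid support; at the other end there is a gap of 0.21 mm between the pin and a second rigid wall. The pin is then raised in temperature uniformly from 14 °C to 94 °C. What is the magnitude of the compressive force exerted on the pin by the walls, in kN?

P ≈ 540 kN

Unrestrained expansion: δ_free = αΔT L = 17.5×10⁻⁶ × 80 × 625 = 0.875 mm.
This exceeds the 0.21 mm gap, so the wall pushes back. The portion of expansion that must be recovered elastically is δ_free − gap = 0.875 − 0.21 = 0.665 mm.
That suppressed elongation corresponds to σ = E·Δ/L = 197×10³ × 0.665/625 = 209.6 MPa.
P = σA = 209.6 × 2575 = 539.7 kN.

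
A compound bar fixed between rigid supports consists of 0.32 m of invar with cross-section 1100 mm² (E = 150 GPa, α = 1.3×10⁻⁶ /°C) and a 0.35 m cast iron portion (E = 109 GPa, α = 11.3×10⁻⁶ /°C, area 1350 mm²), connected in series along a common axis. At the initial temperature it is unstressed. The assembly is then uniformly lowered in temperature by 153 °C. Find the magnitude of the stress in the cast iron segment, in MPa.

σ ≈ 115 MPa (tensile)

With the walls removed the bar would change length by δ_free = Σ αᵢΔT Lᵢ = 1.3×10⁻⁶×153×320 + 11.3×10⁻⁶×153×350 = 0.6688 mm.
Since the ends are fixed, an axial force P builds up, equal in every segment, with P · Σ Lᵢ/(AᵢEᵢ) = δ_free.
The series flexibility is Σ Lᵢ/(AᵢEᵢ) = 320/(1100×150×10³) + 350/(1350×109×10³) = 4.318×10⁻⁶ mm/N.
P = 0.6688 / 4.318×10⁻⁶ = 154900 N = 154.9 kN, tensile.
σ_{cast iron} = P / A = 154900 / 1350 = 114.7 MPa.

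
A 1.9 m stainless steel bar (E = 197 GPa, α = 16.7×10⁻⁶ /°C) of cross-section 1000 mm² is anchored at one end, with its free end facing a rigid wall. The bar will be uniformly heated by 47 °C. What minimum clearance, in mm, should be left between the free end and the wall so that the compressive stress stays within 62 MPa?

With no wall the bar would lengthen by αΔT L = 16.7×10⁻⁶ × 47 × 1900 = 1.491 mm.
At the allowable stress the elastic shortening the wall may impose is σL/E = 62 × 1900 / (197×10³) = 0.598 mm.
The gap must absorb the remainder: g_min = 1.491 − 0.598 = 0.8933 mm.

g ≈ 0.893 mm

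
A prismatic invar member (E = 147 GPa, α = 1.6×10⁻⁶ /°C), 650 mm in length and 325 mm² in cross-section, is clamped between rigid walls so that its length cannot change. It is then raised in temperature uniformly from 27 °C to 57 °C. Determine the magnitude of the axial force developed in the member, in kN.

With zero net strain, σ = E·αΔT = 147 GPa × 1.6×10⁻⁶ × 30 = 7.056 MPa.
Then P = σA = 7.056 × 325 mm² = 2.293 kN, compressive.

P ≈ 2.29 kN (compressive)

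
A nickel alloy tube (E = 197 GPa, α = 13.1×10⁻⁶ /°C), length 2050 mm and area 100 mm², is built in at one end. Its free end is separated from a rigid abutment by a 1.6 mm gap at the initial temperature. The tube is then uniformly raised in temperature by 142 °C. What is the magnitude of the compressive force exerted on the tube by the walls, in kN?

P ≈ 21.3 kN

Unrestrained expansion: δ_free = αΔT L = 13.1×10⁻⁶ × 142 × 2050 = 3.813 mm.
After closing the 1.6 mm clearance, 3.813 − 1.6 = 2.213 mm of expansion remains to be suppressed by the wall.
That suppressed elongation corresponds to σ = E·Δ/L = 197×10³ × 2.213/2050 = 212.7 MPa.
Force on the wall = σA = 212.7 × 100 mm² = 21.27 kN.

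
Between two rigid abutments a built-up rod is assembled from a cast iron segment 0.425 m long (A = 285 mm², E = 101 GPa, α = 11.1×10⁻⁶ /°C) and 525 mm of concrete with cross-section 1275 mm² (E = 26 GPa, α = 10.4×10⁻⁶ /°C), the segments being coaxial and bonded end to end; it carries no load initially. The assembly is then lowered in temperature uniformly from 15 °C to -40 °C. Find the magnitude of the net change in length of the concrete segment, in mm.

With the walls removed the bar would change length by δ_free = Σ αᵢΔT Lᵢ = 11.1×10⁻⁶×55×425 + 10.4×10⁻⁶×55×525 = 0.5598 mm.
Since the ends are fixed, an axial force P builds up, equal in every segment, with P · Σ Lᵢ/(AᵢEᵢ) = δ_free.
Σ Lᵢ/(AᵢEᵢ) = 425/(285×101×10³) + 525/(1275×26×10³) = 3.06×10⁻⁵ mm/N.
Hence P = δ_free / Σ(L/AE) = 0.5598/3.06×10⁻⁵ = 18.29 kN (tensile).
For the concrete segment, free thermal change = 10.4×10⁻⁶×55×525 = 0.3003 mm and elastic change from P = 18290×525/(1275×26×10³) = 0.2897 mm; these oppose, so the net change is 0.0106 mm (segment shortens).

|ΔL| ≈ 0.0106 mm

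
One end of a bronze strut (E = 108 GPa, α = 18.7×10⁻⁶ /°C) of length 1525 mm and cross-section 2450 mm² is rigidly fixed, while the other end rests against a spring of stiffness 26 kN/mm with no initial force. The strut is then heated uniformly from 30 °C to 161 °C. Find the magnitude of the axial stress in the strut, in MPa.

The unrestrained thermal change is αΔT L = 18.7×10⁻⁶ × 131 × 1525 = 3.736 mm.
With a force P in the spring, the elastic change of the strut is PL/(AE) and that of the spring is P/k; compatibility requires their sum to equal δ_free.
So P = δ_free / [L/(AE) + 1/k] = 3.736 / [ 1525/(2450×108×10³) + 1/(26×10³) ].
P = 3.736 / 4.422×10⁻⁵ = 84470 N.
σ = P/A = 84470/2450 = 34.48 MPa.

σ ≈ 34.5 MPa (compressive)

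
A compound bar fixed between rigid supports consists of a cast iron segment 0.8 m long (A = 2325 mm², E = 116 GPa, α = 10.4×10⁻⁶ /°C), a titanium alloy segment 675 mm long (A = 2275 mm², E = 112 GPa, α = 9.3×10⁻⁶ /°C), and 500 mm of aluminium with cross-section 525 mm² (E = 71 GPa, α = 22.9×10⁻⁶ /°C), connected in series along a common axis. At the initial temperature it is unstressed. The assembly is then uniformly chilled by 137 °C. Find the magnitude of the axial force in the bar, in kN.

If the supports were absent, the total length change would be Σ αᵢΔT Lᵢ = 10.4×10⁻⁶×137×800 + 9.3×10⁻⁶×137×675 + 22.9×10⁻⁶×137×500 = 3.569 mm.
The rigid supports impose zero overall length change; the single axial force P common to all segments must satisfy P Σ Lᵢ/(AᵢEᵢ) = δ_free.
Σ Lᵢ/(AᵢEᵢ) = 800/(2325×116×10³) + 675/(2275×112×10³) + 500/(525×71×10³) = 1.903×10⁻⁵ mm/N.
P = 3.569 / 1.903×10⁻⁵ = 187500 N = 187.5 kN, tensile.

P ≈ 188 kN (tensile)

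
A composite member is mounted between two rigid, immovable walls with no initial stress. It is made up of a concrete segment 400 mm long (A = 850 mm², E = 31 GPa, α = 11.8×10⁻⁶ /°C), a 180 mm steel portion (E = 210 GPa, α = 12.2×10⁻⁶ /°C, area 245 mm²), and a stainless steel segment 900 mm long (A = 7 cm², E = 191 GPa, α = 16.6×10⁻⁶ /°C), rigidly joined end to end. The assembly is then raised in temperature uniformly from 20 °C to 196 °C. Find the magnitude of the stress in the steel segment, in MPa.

Free thermal expansion of the whole bar: Σ αᵢΔT Lᵢ = 11.8×10⁻⁶×176×400 + 12.2×10⁻⁶×176×180 + 16.6×10⁻⁶×176×900 = 3.847 mm.
Since the ends are fixed, an axial force P builds up, equal in every segment, with P · Σ Lᵢ/(AᵢEᵢ) = δ_free.
Σ Lᵢ/(AᵢEᵢ) = 400/(850×31×10³) + 180/(245×210×10³) + 900/(700×191×10³) = 2.541×10⁻⁵ mm/N.
P = 3.847 / 2.541×10⁻⁵ = 151400 N = 151.4 kN, compressive.
σ_{steel} = P / A = 151400 / 245 = 617.9 MPa.

σ ≈ 618 MPa (compressive)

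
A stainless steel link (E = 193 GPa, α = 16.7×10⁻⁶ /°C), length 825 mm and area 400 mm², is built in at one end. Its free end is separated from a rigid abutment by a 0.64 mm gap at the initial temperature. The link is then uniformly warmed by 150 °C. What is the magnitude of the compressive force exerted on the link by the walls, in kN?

P ≈ 133 kN

Unrestrained expansion: δ_free = αΔT L = 16.7×10⁻⁶ × 150 × 825 = 2.067 mm.
The gap closes (δ_free > 0.64 mm) and the wall then resists a further 2.067 − 0.64 = 1.427 mm of expansion.
That suppressed elongation corresponds to σ = E·Δ/L = 193×10³ × 1.427/825 = 333.7 MPa.
P = σA = 333.7 × 400 = 133.5 kN.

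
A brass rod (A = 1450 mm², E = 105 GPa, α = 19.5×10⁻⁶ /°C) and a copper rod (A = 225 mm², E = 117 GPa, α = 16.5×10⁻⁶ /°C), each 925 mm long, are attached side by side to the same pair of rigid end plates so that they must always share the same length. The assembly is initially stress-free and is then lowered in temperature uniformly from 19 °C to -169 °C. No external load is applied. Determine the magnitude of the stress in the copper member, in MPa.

Equilibrium of a rigid end plate with no external load gives equal and opposite internal forces ±P in the two members. Since α_{brass} > α_{copper}, cooling drives the brass into tension and the copper into compression.
Setting the final lengths equal and cancelling L: (α₁ − α₂)ΔT = P/(A₁E₁) + P/(A₂E₂).
|α₁ − α₂|·ΔT = 3×10⁻⁶ × 188 = 0.000564.
1/(A₁E₁) + 1/(A₂E₂) = 1/(1450×105×10³) + 1/(225×117×10³) = 4.455×10⁻⁸ N⁻¹.
P = 0.000564 / 4.455×10⁻⁸ = 12660 N = 12.66 kN.
σ_{copper} = P/A₂ = 12660/225 = 56.26 MPa, compressive.

σ ≈ 56.3 MPa (compressive)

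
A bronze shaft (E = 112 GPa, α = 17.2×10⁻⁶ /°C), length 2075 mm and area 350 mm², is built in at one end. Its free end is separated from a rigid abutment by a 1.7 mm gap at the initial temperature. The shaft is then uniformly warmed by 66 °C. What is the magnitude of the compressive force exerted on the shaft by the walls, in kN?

Unrestrained expansion: δ_free = αΔT L = 17.2×10⁻⁶ × 66 × 2075 = 2.356 mm.
This exceeds the 1.7 mm gap, so the wall pushes back. The portion of expansion that must be recovered elastically is δ_free − gap = 2.356 − 1.7 = 0.6555 mm.
That suppressed elongation corresponds to σ = E·Δ/L = 112×10³ × 0.6555/2075 = 35.38 MPa.
Force on the wall = σA = 35.38 × 350 mm² = 12.38 kN.

P ≈ 12.4 kN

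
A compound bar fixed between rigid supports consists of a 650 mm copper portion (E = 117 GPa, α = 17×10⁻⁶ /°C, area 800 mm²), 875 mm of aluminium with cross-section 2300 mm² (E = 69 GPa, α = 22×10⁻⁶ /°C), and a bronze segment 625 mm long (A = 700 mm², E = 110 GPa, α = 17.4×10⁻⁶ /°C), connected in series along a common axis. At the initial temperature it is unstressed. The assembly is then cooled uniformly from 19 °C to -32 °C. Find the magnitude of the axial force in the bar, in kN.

With the walls removed the bar would change length by δ_free = Σ αᵢΔT Lᵢ = 17×10⁻⁶×51×650 + 22×10⁻⁶×51×875 + 17.4×10⁻⁶×51×625 = 2.1 mm.
Since the ends are fixed, an axial force P builds up, equal in every segment, with P · Σ Lᵢ/(AᵢEᵢ) = δ_free.
The series flexibility is Σ Lᵢ/(AᵢEᵢ) = 650/(800×117×10³) + 875/(2300×69×10³) + 625/(700×110×10³) = 2.057×10⁻⁵ mm/N.
P = 2.1 / 2.057×10⁻⁵ = 102100 N = 102.1 kN, tensile.

P ≈ 102 kN (tensile)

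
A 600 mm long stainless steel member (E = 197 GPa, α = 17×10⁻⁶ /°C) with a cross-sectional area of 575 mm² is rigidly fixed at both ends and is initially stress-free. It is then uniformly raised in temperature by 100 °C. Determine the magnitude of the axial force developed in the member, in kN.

P ≈ 193 kN (compressive)

The ends cannot move, so σ = EαΔT = 197×10³ × 17×10⁻⁶ × 100 = 334.9 MPa.
Axial force P = σA = 334.9 × 575 = 192600 N = 192.6 kN, compressive.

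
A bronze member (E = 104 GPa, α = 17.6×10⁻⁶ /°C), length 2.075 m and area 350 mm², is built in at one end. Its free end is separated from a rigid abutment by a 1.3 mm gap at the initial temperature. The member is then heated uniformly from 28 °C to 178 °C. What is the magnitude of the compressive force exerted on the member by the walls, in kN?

P ≈ 73.3 kN

If the wall were absent the member would grow by αΔT L = 17.6×10⁻⁶ × 150 × 2075 = 5.478 mm.
This exceeds the 1.3 mm gap, so the wall pushes back. The portion of expansion that must be recovered elastically is δ_free − gap = 5.478 − 1.3 = 4.178 mm.
Compatibility: PL/(AE) = 4.178 mm, so σ = P/A = E × (4.178/2075) = 209.4 MPa.
Force on the wall = σA = 209.4 × 350 mm² = 73.29 kN.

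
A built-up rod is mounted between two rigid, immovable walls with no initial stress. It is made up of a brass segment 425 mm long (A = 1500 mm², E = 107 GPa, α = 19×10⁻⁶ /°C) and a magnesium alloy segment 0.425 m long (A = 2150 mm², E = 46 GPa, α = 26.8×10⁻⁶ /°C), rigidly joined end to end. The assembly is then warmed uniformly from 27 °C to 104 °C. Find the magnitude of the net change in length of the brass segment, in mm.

Free thermal expansion of the whole bar: Σ αᵢΔT Lᵢ = 19×10⁻⁶×77×425 + 26.8×10⁻⁶×77×425 = 1.499 mm.
The walls prevent any net length change, so an axial force P (same in every segment) develops. Compatibility: P · Σ Lᵢ/(AᵢEᵢ) = δ_free.
The series flexibility is Σ Lᵢ/(AᵢEᵢ) = 425/(1500×107×10³) + 425/(2150×46×10³) = 6.945×10⁻⁶ mm/N.
P = 1.499 / 6.945×10⁻⁶ = 215800 N = 215.8 kN, compressive.
For the brass segment, free thermal change = 19×10⁻⁶×77×425 = 0.6218 mm and elastic change from P = 215800×425/(1500×107×10³) = 0.5714 mm; these oppose, so the net change is 0.0503 mm (segment lengthens).

|ΔL| ≈ 0.0503 mm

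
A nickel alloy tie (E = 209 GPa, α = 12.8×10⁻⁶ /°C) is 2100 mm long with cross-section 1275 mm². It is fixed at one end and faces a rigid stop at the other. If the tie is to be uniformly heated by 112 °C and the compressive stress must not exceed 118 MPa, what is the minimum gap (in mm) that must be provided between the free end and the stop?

g ≈ 1.82 mm

With no wall the tie would lengthen by αΔT L = 12.8×10⁻⁶ × 112 × 2100 = 3.011 mm.
At the allowable stress the elastic shortening the wall may impose is σL/E = 118 × 2100 / (209×10³) = 1.186 mm.
The gap must absorb the remainder: g_min = 3.011 − 1.186 = 1.825 mm.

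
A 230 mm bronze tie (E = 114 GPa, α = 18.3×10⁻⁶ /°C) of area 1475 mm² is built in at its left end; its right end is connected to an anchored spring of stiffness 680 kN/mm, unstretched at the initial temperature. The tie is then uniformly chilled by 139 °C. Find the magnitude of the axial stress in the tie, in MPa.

The unrestrained thermal change is αΔT L = 18.3×10⁻⁶ × 139 × 230 = 0.5851 mm.
Let P be the tensile force in the spring. The tie extends elastically by PL/(AE) and the spring stretches by P/k; together these equal δ_free.
P [ L/(AE) + 1/k ] = δ_free → P [ 230/(1475×114×10³) + 1/(680×10³) ] = 0.5851.
P = 0.5851 / 2.838×10⁻⁶ = 206100 N.
σ = P/A = 206100/1475 = 139.7 MPa.

σ ≈ 140 MPa (tensile)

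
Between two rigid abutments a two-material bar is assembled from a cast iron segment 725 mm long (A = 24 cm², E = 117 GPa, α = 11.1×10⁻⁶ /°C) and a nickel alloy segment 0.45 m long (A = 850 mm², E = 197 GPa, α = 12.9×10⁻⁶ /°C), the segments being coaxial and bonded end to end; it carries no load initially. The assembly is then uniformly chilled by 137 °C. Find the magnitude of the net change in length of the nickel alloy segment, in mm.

|ΔL| ≈ 0.173 mm

With the walls removed the bar would change length by δ_free = Σ αᵢΔT Lᵢ = 11.1×10⁻⁶×137×725 + 12.9×10⁻⁶×137×450 = 1.898 mm.
The rigid supports impose zero overall length change; the single axial force P common to all segments must satisfy P Σ Lᵢ/(AᵢEᵢ) = δ_free.
Σ Lᵢ/(AᵢEᵢ) = 725/(2400×117×10³) + 450/(850×197×10³) = 5.269×10⁻⁶ mm/N.
So P = 1.898 / 5.269×10⁻⁶ = 360.2 kN, tensile.
For the nickel alloy segment, free thermal change = 12.9×10⁻⁶×137×450 = 0.7953 mm and elastic change from P = 360200×450/(850×197×10³) = 0.9679 mm; these oppose, so the net change is 0.173 mm (segment lengthens).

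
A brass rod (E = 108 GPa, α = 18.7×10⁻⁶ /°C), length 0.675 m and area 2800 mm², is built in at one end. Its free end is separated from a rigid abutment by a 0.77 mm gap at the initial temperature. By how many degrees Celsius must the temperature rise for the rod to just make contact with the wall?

Contact occurs when the free expansion equals the gap: αΔT L = 0.77 mm.
ΔT = 0.77 / (18.7×10⁻⁶ × 675) = 61 °C.

ΔT ≈ 61 °C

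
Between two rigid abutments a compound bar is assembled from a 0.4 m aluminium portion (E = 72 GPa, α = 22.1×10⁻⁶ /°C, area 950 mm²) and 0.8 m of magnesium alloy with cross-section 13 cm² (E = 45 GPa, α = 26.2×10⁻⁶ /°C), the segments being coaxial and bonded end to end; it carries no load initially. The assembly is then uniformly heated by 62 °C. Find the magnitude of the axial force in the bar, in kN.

P ≈ 94.6 kN (compressive)

If the supports were absent, the total length change would be Σ αᵢΔT Lᵢ = 22.1×10⁻⁶×62×400 + 26.2×10⁻⁶×62×800 = 1.848 mm.
Since the ends are fixed, an axial force P builds up, equal in every segment, with P · Σ Lᵢ/(AᵢEᵢ) = δ_free.
Σ Lᵢ/(AᵢEᵢ) = 400/(950×72×10³) + 800/(1300×45×10³) = 1.952×10⁻⁵ mm/N.
Hence P = δ_free / Σ(L/AE) = 1.848/1.952×10⁻⁵ = 94.64 kN (compressive).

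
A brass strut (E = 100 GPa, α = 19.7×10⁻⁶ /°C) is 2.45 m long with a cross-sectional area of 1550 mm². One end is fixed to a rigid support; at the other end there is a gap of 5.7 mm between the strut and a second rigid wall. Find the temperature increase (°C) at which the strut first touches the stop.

Contact occurs when the free expansion equals the gap: αΔT L = 5.7 mm.
So ΔT = g/(αL) = 5.7/(19.7×10⁻⁶ × 2450) = 118.1 °C.

ΔT ≈ 118 °C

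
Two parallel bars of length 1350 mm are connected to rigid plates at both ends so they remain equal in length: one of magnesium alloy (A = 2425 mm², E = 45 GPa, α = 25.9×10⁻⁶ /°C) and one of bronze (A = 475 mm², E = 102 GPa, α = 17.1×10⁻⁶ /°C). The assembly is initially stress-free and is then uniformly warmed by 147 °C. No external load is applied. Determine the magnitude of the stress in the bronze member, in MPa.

σ ≈ 91.4 MPa (tensile)

The magnesium alloy has the larger α, so on heating it would change length more than the bronze if both were free. The rigid plates force a common final length, so the magnesium alloy is put into compression and the bronze into tension, with equal and opposite forces P (no external load).
Compatibility of the two members (thermal + elastic change equal): (α₁ − α₂)ΔT = P·[1/(A₁E₁) + 1/(A₂E₂)].
|α₁ − α₂|·ΔT = 8.8×10⁻⁶ × 147 = 0.001294.
1/(A₁E₁) + 1/(A₂E₂) = 1/(2425×45×10³) + 1/(475×102×10³) = 2.98×10⁻⁸ N⁻¹.
So P = 0.001294 / 2.98×10⁻⁸ = 43.4 kN.
σ_{bronze} = P/A₂ = 43400/475 = 91.38 MPa, tensile.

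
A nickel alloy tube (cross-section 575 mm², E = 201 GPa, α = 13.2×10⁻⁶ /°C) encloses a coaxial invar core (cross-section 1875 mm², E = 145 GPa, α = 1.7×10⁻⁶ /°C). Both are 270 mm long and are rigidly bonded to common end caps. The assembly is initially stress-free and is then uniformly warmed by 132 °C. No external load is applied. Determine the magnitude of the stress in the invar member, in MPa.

σ ≈ 65.7 MPa (tensile)

Equilibrium of a rigid end plate with no external load gives equal and opposite internal forces ±P in the two members. Since α_{nickel alloy} > α_{invar}, heating drives the nickel alloy into compression and the invar into tension.
Setting the final lengths equal and cancelling L: (α₁ − α₂)ΔT = P/(A₁E₁) + P/(A₂E₂).
|α₁ − α₂|·ΔT = 11.5×10⁻⁶ × 132 = 0.001518.
1/(A₁E₁) + 1/(A₂E₂) = 1/(575×201×10³) + 1/(1875×145×10³) = 1.233×10⁻⁸ N⁻¹.
So P = 0.001518 / 1.233×10⁻⁸ = 123.1 kN.
σ_{invar} = P/A₂ = 123100/1875 = 65.66 MPa, tensile.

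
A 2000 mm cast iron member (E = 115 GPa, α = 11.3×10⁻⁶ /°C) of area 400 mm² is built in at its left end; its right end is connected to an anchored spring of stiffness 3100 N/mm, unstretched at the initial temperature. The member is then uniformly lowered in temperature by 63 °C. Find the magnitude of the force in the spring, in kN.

P ≈ 3.89 kN

The unrestrained thermal change is αΔT L = 11.3×10⁻⁶ × 63 × 2000 = 1.424 mm.
Let P be the tensile force in the spring. The member extends elastically by PL/(AE) and the spring stretches by P/k; together these equal δ_free.
So P = δ_free / [L/(AE) + 1/k] = 1.424 / [ 2000/(400×115×10³) + 1/(3100) ].
P = 1.424 / 0.0003661 = 3890 N.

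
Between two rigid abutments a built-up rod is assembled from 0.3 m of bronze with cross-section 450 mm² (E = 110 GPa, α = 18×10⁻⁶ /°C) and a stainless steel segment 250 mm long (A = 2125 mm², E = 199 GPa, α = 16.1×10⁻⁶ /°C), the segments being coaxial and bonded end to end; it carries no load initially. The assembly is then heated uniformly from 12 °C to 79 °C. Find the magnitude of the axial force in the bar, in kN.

P ≈ 94.9 kN (compressive)

Free thermal expansion of the whole bar: Σ αᵢΔT Lᵢ = 18×10⁻⁶×67×300 + 16.1×10⁻⁶×67×250 = 0.6315 mm.
The rigid supports impose zero overall length change; the single axial force P common to all segments must satisfy P Σ Lᵢ/(AᵢEᵢ) = δ_free.
The series flexibility is Σ Lᵢ/(AᵢEᵢ) = 300/(450×110×10³) + 250/(2125×199×10³) = 6.652×10⁻⁶ mm/N.
Hence P = δ_free / Σ(L/AE) = 0.6315/6.652×10⁻⁶ = 94.93 kN (compressive).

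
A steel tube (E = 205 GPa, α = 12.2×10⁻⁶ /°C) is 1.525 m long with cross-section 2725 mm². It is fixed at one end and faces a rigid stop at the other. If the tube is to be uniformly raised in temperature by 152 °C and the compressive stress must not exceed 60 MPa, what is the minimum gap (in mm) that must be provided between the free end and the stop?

g ≈ 2.38 mm

With no wall the tube would lengthen by αΔT L = 12.2×10⁻⁶ × 152 × 1525 = 2.828 mm.
A stress of 60 MPa corresponds to the wall pushing the tube back by σL/E = 60×1525/(205×10³) = 0.4463 mm.
The gap must absorb the remainder: g_min = 2.828 − 0.4463 = 2.382 mm.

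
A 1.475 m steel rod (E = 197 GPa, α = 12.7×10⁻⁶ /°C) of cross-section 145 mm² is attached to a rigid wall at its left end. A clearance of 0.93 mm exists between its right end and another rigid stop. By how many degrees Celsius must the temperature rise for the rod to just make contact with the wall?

ΔT ≈ 49.6 °C

Contact occurs when the free expansion equals the gap: αΔT L = 0.93 mm.
ΔT = 0.93 / (12.7×10⁻⁶ × 1475) = 49.65 °C.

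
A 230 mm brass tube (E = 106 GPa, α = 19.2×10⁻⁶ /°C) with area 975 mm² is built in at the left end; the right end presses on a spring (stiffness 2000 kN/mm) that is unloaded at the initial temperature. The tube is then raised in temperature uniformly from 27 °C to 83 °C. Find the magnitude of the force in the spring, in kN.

P ≈ 90.7 kN

Free thermal expansion: δ_free = αΔT L = 19.2×10⁻⁶ × 56 × 230 = 0.2473 mm.
Let P be the compressive force at the spring. The tube shortens elastically by PL/(AE) and the spring compresses by P/k; together these equal δ_free.
P [ L/(AE) + 1/k ] = δ_free → P [ 230/(975×106×10³) + 1/(2000×10³) ] = 0.2473.
P = 0.2473 / 2.725×10⁻⁶ = 90740 N.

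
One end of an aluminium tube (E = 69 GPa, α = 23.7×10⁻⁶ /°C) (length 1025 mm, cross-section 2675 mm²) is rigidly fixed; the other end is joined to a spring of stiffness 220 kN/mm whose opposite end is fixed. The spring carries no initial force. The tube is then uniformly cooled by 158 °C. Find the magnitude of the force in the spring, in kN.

P ≈ 380 kN

If the spring were absent the tube would shorten by αΔT L = 23.7×10⁻⁶ × 158 × 1025 = 3.838 mm.
With a force P in the spring, the elastic change of the tube is PL/(AE) and that of the spring is P/k; compatibility requires their sum to equal δ_free.
P [ L/(AE) + 1/k ] = δ_free → P [ 1025/(2675×69×10³) + 1/(220×10³) ] = 3.838.
P = 3.838 / 1.01×10⁻⁵ = 380100 N.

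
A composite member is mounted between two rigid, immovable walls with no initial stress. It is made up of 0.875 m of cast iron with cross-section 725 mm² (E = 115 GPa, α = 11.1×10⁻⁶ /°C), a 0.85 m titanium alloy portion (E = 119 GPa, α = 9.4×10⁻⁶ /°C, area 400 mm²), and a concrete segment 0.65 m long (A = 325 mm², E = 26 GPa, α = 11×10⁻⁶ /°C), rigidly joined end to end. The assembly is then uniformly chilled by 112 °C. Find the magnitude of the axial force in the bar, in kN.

P ≈ 26.4 kN (tensile)

If the supports were absent, the total length change would be Σ αᵢΔT Lᵢ = 11.1×10⁻⁶×112×875 + 9.4×10⁻⁶×112×850 + 11×10⁻⁶×112×650 = 2.783 mm.
The walls prevent any net length change, so an axial force P (same in every segment) develops. Compatibility: P · Σ Lᵢ/(AᵢEᵢ) = δ_free.
The series flexibility is Σ Lᵢ/(AᵢEᵢ) = 875/(725×115×10³) + 850/(400×119×10³) + 650/(325×26×10³) = 0.0001053 mm/N.
Hence P = δ_free / Σ(L/AE) = 2.783/0.0001053 = 26.44 kN (tensile).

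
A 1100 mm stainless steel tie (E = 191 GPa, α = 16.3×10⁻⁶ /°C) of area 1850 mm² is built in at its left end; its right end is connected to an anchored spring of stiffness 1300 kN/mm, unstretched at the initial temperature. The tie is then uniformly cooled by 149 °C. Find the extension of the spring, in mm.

δ ≈ 0.529 mm

Free thermal contraction: δ_free = αΔT L = 16.3×10⁻⁶ × 149 × 1100 = 2.672 mm.
With a force P in the spring, the elastic change of the tie is PL/(AE) and that of the spring is P/k; compatibility requires their sum to equal δ_free.
P [ L/(AE) + 1/k ] = δ_free → P [ 1100/(1850×191×10³) + 1/(1300×10³) ] = 2.672.
P = 2.672 / 3.882×10⁻⁶ = 688100 N.
Spring extension = P/k = 688100/(1300×10³) = 0.5293 mm.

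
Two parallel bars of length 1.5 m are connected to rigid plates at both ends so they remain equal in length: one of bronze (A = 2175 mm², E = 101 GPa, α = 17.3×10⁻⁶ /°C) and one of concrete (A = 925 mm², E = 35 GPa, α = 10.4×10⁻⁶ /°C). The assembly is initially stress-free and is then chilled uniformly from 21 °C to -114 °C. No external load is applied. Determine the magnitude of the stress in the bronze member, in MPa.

Equilibrium of a rigid end plate with no external load gives equal and opposite internal forces ±P in the two members. Since α_{bronze} > α_{concrete}, cooling drives the bronze into tension and the concrete into compression.
Equating the net (thermal + elastic) strains gives |α₁ − α₂|·ΔT = P·[1/(A₁E₁) + 1/(A₂E₂)].
|α₁ − α₂|·ΔT = 6.9×10⁻⁶ × 135 = 0.0009315.
1/(A₁E₁) + 1/(A₂E₂) = 1/(2175×101×10³) + 1/(925×35×10³) = 3.544×10⁻⁸ N⁻¹.
So P = 0.0009315 / 3.544×10⁻⁸ = 26.28 kN.
σ_{bronze} = P/A₁ = 26280/2175 = 12.08 MPa, tensile.

σ ≈ 12.1 MPa (tensile)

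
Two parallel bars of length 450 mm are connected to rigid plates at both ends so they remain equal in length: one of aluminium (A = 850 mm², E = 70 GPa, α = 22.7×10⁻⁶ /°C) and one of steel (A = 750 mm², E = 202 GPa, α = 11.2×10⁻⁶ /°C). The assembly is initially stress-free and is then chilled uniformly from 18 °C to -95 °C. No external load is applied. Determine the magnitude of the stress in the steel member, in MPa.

Both members must finish at the same length. With the larger α, the aluminium tends to over-contract; the plates restrain it, putting the aluminium in tension and the steel in compression. With no external load the two internal forces are equal and opposite, magnitude P.
Compatibility of the two members (thermal + elastic change equal): (α₁ − α₂)ΔT = P·[1/(A₁E₁) + 1/(A₂E₂)].
|α₁ − α₂|·ΔT = 11.5×10⁻⁶ × 113 = 0.0013.
1/(A₁E₁) + 1/(A₂E₂) = 1/(850×70×10³) + 1/(750×202×10³) = 2.341×10⁻⁸ N⁻¹.
So P = 0.0013 / 2.341×10⁻⁸ = 55.52 kN.
σ_{steel} = P/A₂ = 55520/750 = 74.02 MPa, compressive.

σ ≈ 74 MPa (compressive)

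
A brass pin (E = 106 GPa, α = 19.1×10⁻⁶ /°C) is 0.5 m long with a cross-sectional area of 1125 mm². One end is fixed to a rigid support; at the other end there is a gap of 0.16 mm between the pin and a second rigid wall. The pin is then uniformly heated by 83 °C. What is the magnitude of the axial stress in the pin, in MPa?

σ ≈ 134 MPa (compressive)

Unrestrained expansion: δ_free = αΔT L = 19.1×10⁻⁶ × 83 × 500 = 0.7926 mm.
The gap closes (δ_free > 0.16 mm) and the wall then resists a further 0.7926 − 0.16 = 0.6326 mm of expansion.
That suppressed elongation corresponds to σ = E·Δ/L = 106×10³ × 0.6326/500 = 134.1 MPa.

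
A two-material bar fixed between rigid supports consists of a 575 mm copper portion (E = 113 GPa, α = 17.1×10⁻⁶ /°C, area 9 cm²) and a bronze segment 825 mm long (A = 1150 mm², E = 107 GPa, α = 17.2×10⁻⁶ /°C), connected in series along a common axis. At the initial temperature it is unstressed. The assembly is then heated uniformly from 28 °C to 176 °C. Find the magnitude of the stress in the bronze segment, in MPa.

If the supports were absent, the total length change would be Σ αᵢΔT Lᵢ = 17.1×10⁻⁶×148×575 + 17.2×10⁻⁶×148×825 = 3.555 mm.
The rigid supports impose zero overall length change; the single axial force P common to all segments must satisfy P Σ Lᵢ/(AᵢEᵢ) = δ_free.
Σ Lᵢ/(AᵢEᵢ) = 575/(900×113×10³) + 825/(1150×107×10³) = 1.236×10⁻⁵ mm/N.
P = 3.555 / 1.236×10⁻⁵ = 287700 N = 287.7 kN, compressive.
σ_{bronze} = P / A = 287700 / 1150 = 250.2 MPa.

σ ≈ 250 MPa (compressive)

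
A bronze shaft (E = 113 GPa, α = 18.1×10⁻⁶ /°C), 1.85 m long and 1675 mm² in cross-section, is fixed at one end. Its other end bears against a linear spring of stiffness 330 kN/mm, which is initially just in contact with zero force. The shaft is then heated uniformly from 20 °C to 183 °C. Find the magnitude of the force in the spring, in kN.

P ≈ 426 kN

The unrestrained thermal change is αΔT L = 18.1×10⁻⁶ × 163 × 1850 = 5.458 mm.
Let P be the compressive force at the spring. The shaft shortens elastically by PL/(AE) and the spring compresses by P/k; together these equal δ_free.
P [ L/(AE) + 1/k ] = δ_free → P [ 1850/(1675×113×10³) + 1/(330×10³) ] = 5.458.
P = 5.458 / 1.28×10⁻⁵ = 426300 N.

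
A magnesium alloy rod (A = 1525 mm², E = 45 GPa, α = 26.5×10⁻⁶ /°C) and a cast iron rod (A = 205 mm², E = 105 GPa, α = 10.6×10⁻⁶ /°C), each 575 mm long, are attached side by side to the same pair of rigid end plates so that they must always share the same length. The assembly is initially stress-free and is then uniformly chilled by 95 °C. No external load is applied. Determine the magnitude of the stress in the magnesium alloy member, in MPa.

Both members must finish at the same length. With the larger α, the magnesium alloy tends to over-contract; the plates restrain it, putting the magnesium alloy in tension and the cast iron in compression. With no external load the two internal forces are equal and opposite, magnitude P.
Equating the net (thermal + elastic) strains gives |α₁ − α₂|·ΔT = P·[1/(A₁E₁) + 1/(A₂E₂)].
|α₁ − α₂|·ΔT = 15.9×10⁻⁶ × 95 = 0.001511.
1/(A₁E₁) + 1/(A₂E₂) = 1/(1525×45×10³) + 1/(205×105×10³) = 6.103×10⁻⁸ N⁻¹.
So P = 0.001511 / 6.103×10⁻⁸ = 24.75 kN.
σ_{magnesium alloy} = P/A₁ = 24750/1525 = 16.23 MPa, tensile.

σ ≈ 16.2 MPa (tensile)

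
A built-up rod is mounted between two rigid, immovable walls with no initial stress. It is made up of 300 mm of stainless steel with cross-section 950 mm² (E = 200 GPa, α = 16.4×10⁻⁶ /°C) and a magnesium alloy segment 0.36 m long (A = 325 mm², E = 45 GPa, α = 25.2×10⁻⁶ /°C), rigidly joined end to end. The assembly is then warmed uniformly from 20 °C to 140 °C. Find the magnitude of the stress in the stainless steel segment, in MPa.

σ ≈ 67.5 MPa (compressive)

If the supports were absent, the total length change would be Σ αᵢΔT Lᵢ = 16.4×10⁻⁶×120×300 + 25.2×10⁻⁶×120×360 = 1.679 mm.
The rigid supports impose zero overall length change; the single axial force P common to all segments must satisfy P Σ Lᵢ/(AᵢEᵢ) = δ_free.
Σ Lᵢ/(AᵢEᵢ) = 300/(950×200×10³) + 360/(325×45×10³) = 2.619×10⁻⁵ mm/N.
P = 1.679 / 2.619×10⁻⁵ = 64100 N = 64.1 kN, compressive.
σ_{stainless steel} = P / A = 64100 / 950 = 67.47 MPa.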